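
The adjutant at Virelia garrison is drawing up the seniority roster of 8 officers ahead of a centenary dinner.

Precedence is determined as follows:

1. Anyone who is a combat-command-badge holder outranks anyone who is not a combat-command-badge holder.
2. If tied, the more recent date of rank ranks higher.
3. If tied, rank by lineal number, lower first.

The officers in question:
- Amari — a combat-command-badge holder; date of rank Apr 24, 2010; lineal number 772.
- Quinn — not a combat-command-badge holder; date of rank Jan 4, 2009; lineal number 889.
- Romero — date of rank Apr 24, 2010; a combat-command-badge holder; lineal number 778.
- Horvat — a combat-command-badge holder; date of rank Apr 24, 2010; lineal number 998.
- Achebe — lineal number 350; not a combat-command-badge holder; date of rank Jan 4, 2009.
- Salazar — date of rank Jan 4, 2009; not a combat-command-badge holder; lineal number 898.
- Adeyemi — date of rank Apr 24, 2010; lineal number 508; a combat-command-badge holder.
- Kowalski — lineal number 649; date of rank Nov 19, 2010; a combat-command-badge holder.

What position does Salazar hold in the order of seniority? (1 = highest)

By the first rule: Kowalski, Adeyemi, Amari, Romero and Horvat (each a combat-command-badge holder); then Achebe, Quinn and Salazar (each not a combat-command-badge holder).
Among Kowalski, Adeyemi, Amari, Romero and Horvat, by date of rank (later first): Kowalski (Nov 19, 2010) before Adeyemi, Amari, Romero and Horvat (Apr 24, 2010).
Among Adeyemi, Amari, Romero and Horvat, by lineal number (lower first): Adeyemi (508) before Amari (772) before Romero (778) before Horvat (998).
Achebe, Quinn and Salazar all have date of rank Jan 4, 2009, so the next rule applies.
Among Achebe, Quinn and Salazar, by lineal number (lower first): Achebe (350) before Quinn (889) before Salazar (898).
Order: Kowalski, Adeyemi, Amari, Romero, Horvat, Achebe, Quinn, Salazar. So position 8.

8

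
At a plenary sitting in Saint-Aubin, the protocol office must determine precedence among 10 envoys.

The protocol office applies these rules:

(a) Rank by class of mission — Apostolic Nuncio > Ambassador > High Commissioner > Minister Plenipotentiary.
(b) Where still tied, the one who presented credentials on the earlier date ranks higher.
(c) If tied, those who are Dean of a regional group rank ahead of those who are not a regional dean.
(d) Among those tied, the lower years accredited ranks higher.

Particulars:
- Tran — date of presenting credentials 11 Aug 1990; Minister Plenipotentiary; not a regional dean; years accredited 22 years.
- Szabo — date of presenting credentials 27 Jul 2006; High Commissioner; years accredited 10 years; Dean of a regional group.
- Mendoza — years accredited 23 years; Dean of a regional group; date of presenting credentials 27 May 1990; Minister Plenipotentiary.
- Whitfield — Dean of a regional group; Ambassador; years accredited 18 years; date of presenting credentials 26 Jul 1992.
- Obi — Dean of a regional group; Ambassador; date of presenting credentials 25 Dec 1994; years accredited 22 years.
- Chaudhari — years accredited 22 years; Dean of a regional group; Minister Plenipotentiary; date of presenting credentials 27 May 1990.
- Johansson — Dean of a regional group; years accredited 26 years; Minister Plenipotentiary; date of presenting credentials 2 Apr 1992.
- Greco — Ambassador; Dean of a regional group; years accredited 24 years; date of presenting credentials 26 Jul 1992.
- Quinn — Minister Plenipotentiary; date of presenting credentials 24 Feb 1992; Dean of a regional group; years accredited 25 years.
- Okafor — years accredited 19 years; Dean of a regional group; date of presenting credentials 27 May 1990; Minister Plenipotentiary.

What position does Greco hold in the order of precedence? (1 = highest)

By class of mission: Whitfield, Greco and Obi (Ambassador); then Szabo (High Commissioner); then Okafor, Chaudhari, Mendoza, Tran, Quinn and Johansson (Minister Plenipotentiary).
Among Whitfield, Greco and Obi, by date of presenting credentials (earlier first): Whitfield and Greco (26 Jul 1992) before Obi (25 Dec 1994).
Whitfield and Greco are each Dean of a regional group, so the next rule applies.
Among Whitfield and Greco, by years accredited (lower first): Whitfield (18 years) before Greco (24 years).
Among Okafor, Chaudhari, Mendoza, Tran, Quinn and Johansson, by date of presenting credentials (earlier first): Okafor, Chaudhari and Mendoza (27 May 1990) before Tran (11 Aug 1990) before Quinn (24 Feb 1992) before Johansson (2 Apr 1992).
Okafor, Chaudhari and Mendoza are each Dean of a regional group, so the next rule applies.
Among Okafor, Chaudhari and Mendoza, by years accredited (lower first): Okafor (19 years) before Chaudhari (22 years) before Mendoza (23 years).
Order: Whitfield, Greco, Obi, Szabo, Okafor, Chaudhari, Mendoza, Tran, Quinn, Johansson. So position 2.

2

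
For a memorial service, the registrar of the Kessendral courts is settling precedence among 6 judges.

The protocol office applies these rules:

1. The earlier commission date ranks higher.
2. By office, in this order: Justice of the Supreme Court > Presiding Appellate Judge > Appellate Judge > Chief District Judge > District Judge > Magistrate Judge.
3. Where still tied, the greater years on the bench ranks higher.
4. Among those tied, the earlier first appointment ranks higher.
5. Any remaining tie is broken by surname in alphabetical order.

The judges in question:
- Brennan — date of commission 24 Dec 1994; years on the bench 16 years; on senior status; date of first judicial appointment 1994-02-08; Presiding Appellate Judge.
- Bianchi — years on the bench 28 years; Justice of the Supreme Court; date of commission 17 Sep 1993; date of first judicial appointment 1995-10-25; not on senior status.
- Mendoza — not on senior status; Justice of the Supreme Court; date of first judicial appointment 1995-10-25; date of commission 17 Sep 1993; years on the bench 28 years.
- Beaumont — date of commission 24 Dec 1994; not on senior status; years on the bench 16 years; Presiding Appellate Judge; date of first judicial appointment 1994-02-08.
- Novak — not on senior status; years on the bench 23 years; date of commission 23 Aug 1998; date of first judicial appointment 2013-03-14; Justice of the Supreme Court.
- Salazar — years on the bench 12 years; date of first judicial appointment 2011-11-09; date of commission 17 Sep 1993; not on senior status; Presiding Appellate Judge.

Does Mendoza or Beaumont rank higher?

By date of commission (earlier first): Bianchi, Mendoza and Salazar (each 17 Sep 1993); then Beaumont and Brennan (both 24 Dec 1994); then Novak (23 Aug 1998).
Among Bianchi, Mendoza and Salazar, by office: Bianchi and Mendoza (Justice of the Supreme Court) before Salazar (Presiding Appellate Judge).
Bianchi and Mendoza both have years on the bench 28 years, so the next rule applies.
Bianchi and Mendoza both have date of first judicial appointment 1995-10-25, so the next rule applies.
Among Bianchi and Mendoza, alphabetically by surname: Bianchi before Mendoza.
Beaumont and Brennan are each Presiding Appellate Judge, so the next rule applies.
Beaumont and Brennan both have years on the bench 16 years, so the next rule applies.
Beaumont and Brennan both have date of first judicial appointment 1994-02-08, so the next rule applies.
Among Beaumont and Brennan, alphabetically by surname: Beaumont before Brennan.
So Mendoza takes precedence.

Mendoza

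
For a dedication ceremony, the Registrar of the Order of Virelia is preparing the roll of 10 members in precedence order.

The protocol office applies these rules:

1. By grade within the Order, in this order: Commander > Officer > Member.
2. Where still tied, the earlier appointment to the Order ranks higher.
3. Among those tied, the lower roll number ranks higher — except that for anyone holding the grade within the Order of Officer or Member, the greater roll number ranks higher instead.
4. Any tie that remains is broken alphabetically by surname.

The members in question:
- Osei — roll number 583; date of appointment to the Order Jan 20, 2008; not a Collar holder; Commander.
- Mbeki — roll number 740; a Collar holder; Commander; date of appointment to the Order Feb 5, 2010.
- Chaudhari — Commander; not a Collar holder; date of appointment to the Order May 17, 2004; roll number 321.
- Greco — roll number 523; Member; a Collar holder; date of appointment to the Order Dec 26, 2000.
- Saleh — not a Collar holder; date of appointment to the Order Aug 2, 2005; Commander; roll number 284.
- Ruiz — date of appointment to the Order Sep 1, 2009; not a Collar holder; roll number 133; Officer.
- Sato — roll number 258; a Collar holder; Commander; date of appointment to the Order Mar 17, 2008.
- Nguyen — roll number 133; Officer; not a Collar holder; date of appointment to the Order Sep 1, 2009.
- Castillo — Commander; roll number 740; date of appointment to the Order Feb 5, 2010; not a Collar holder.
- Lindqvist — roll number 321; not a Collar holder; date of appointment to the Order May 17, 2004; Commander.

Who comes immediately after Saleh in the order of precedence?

By grade within the Order: Chaudhari, Lindqvist, Saleh, Osei, Sato, Castillo and Mbeki (Commander); then Nguyen and Ruiz (Officer); then Greco (Member).
Among Chaudhari, Lindqvist, Saleh, Osei, Sato, Castillo and Mbeki, by date of appointment to the Order (earlier first): Chaudhari and Lindqvist (May 17, 2004) before Saleh (Aug 2, 2005) before Osei (Jan 20, 2008) before Sato (Mar 17, 2008) before Castillo and Mbeki (Feb 5, 2010).
Chaudhari and Lindqvist both have roll number 321, so the next rule applies.
Among Chaudhari and Lindqvist, alphabetically by surname: Chaudhari before Lindqvist.
Castillo and Mbeki both have roll number 740, so the next rule applies.
Among Castillo and Mbeki, alphabetically by surname: Castillo before Mbeki.
Nguyen and Ruiz both have date of appointment to the Order Sep 1, 2009, so the next rule applies.
Nguyen and Ruiz both have roll number 133, so the next rule applies.
Among Nguyen and Ruiz, alphabetically by surname: Nguyen before Ruiz.
Order: Chaudhari, Lindqvist, Saleh, Osei, Sato, Castillo, Mbeki, Nguyen, Ruiz, Greco.

Osei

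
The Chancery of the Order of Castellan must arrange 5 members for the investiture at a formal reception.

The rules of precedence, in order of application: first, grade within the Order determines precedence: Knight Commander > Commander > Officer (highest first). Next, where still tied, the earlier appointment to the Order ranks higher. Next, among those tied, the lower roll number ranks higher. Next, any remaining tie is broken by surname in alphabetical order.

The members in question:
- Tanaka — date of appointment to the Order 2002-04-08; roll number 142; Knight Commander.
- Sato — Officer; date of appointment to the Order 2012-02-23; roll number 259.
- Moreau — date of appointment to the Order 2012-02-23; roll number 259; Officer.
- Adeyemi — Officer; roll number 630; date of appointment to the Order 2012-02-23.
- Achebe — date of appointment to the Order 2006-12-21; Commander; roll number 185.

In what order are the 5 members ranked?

By grade within the Order: Tanaka (Knight Commander); then Achebe (Commander); then Moreau, Sato and Adeyemi (Officer).
Moreau, Sato and Adeyemi all have date of appointment to the Order 2012-02-23, so the next rule applies.
Among Moreau, Sato and Adeyemi, by roll number (lower first): Moreau and Sato (259) before Adeyemi (630).
Among Moreau and Sato, alphabetically by surname: Moreau before Sato.
Full order: Tanaka, Achebe, Moreau, Sato, Adeyemi.

Tanaka, Achebe, Moreau, Sato, Adeyemi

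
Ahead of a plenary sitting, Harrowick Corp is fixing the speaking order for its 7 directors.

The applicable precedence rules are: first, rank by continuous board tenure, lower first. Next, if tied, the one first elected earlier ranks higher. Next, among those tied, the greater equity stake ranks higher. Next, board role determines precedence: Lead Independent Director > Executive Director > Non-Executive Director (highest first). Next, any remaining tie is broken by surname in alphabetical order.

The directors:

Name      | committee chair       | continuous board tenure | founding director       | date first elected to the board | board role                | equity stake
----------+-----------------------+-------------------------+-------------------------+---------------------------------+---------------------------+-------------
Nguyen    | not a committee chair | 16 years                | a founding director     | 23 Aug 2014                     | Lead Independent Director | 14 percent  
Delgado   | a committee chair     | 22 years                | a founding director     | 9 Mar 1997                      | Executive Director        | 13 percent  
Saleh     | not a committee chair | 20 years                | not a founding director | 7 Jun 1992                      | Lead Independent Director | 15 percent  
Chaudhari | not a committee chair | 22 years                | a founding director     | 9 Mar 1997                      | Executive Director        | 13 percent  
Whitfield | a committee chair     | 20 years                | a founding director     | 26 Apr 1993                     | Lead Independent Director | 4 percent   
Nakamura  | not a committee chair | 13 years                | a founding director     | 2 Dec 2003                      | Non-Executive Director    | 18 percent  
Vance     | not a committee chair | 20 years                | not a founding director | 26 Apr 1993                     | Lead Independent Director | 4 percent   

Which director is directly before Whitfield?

Vance

By continuous board tenure (lower first): Nakamura (13 years); then Nguyen (16 years); then Saleh, Vance and Whitfield (each 20 years); then Chaudhari and Delgado (both 22 years).
Among Saleh, Vance and Whitfield, by date first elected to the board (earlier first): Saleh (7 Jun 1992) before Vance and Whitfield (26 Apr 1993).
Vance and Whitfield both have equity stake 4 percent, so the next rule applies.
Vance and Whitfield are each Lead Independent Director, so the next rule applies.
Among Vance and Whitfield, alphabetically by surname: Vance before Whitfield.
Chaudhari and Delgado both have date first elected to the board 9 Mar 1997, so the next rule applies.
Chaudhari and Delgado both have equity stake 13 percent, so the next rule applies.
Chaudhari and Delgado are each Executive Director, so the next rule applies.
Among Chaudhari and Delgado, alphabetically by surname: Chaudhari before Delgado.
Order: Nakamura, Nguyen, Saleh, Vance, Whitfield, Chaudhari, Delgado.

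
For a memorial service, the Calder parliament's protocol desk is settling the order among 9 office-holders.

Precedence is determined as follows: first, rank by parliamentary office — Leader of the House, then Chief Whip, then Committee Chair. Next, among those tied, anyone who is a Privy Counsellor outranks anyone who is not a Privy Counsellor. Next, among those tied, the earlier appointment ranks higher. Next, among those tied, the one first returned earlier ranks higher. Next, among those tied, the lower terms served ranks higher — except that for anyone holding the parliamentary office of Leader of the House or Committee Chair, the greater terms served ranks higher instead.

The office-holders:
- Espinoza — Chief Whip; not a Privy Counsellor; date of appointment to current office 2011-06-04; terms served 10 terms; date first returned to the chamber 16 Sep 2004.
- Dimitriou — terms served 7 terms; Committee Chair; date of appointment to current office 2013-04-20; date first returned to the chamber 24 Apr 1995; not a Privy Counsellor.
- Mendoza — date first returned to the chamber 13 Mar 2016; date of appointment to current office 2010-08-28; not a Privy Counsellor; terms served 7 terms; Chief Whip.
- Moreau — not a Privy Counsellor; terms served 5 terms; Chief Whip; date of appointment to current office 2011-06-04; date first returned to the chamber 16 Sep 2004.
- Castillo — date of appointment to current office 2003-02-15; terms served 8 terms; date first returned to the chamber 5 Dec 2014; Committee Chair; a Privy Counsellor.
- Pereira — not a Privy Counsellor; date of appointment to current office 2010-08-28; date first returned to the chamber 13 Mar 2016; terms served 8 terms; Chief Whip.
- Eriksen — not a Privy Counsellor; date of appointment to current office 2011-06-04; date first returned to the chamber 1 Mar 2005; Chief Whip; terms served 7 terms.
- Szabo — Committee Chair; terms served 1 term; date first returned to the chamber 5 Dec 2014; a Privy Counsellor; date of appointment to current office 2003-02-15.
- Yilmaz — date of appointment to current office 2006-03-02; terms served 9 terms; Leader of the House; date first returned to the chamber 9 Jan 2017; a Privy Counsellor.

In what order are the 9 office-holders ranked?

By parliamentary office: Yilmaz (Leader of the House); then Mendoza, Pereira, Moreau, Espinoza and Eriksen (Chief Whip); then Castillo, Szabo and Dimitriou (Committee Chair).
Mendoza, Pereira, Moreau, Espinoza and Eriksen are each not a Privy Counsellor, so the next rule applies.
Among Mendoza, Pereira, Moreau, Espinoza and Eriksen, by date of appointment to current office (earlier first): Mendoza and Pereira (2010-08-28) before Moreau, Espinoza and Eriksen (2011-06-04).
Mendoza and Pereira both have date first returned to the chamber 13 Mar 2016, so the next rule applies.
Among Mendoza and Pereira, by terms served (lower first): Mendoza (7 terms) before Pereira (8 terms).
Among Moreau, Espinoza and Eriksen, by date first returned to the chamber (earlier first): Moreau and Espinoza (16 Sep 2004) before Eriksen (1 Mar 2005).
Among Moreau and Espinoza, by terms served (lower first): Moreau (5 terms) before Espinoza (10 terms).
Among Castillo, Szabo and Dimitriou, a Privy Counsellor before not a Privy Counsellor: Castillo and Szabo (a Privy Counsellor) before Dimitriou (not a Privy Counsellor).
Castillo and Szabo both have date of appointment to current office 2003-02-15, so the next rule applies.
Castillo and Szabo both have date first returned to the chamber 5 Dec 2014, so the next rule applies.
Among Castillo and Szabo, by terms served (higher first) (reversed rule for this group): Castillo (8 terms) before Szabo (1 term).
Full order: Yilmaz, Mendoza, Pereira, Moreau, Espinoza, Eriksen, Castillo, Szabo, Dimitriou.

Yilmaz, Mendoza, Pereira, Moreau, Espinoza, Eriksen, Castillo, Szabo, Dimitriou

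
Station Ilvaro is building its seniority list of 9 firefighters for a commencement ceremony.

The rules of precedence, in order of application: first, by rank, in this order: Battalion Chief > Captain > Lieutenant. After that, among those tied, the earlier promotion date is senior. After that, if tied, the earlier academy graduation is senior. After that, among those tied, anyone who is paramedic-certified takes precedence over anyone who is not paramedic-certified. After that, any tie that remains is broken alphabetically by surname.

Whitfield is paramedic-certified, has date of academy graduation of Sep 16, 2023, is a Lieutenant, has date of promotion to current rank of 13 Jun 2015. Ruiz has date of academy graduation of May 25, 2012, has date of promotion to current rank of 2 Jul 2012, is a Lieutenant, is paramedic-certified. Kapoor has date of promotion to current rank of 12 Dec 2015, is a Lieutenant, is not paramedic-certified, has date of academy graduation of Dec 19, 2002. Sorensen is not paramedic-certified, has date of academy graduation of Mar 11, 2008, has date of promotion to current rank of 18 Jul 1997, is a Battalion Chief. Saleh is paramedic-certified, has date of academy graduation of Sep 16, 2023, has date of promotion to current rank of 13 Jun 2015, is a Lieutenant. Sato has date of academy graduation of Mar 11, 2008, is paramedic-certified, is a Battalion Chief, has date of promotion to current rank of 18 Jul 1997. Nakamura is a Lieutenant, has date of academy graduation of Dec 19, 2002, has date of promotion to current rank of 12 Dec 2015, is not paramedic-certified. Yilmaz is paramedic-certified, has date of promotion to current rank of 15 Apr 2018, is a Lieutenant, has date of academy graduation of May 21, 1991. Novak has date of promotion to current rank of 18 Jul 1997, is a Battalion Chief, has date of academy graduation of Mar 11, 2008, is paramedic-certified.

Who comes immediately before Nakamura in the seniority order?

By rank: Novak, Sato and Sorensen (Battalion Chief); then Ruiz, Saleh, Whitfield, Kapoor, Nakamura and Yilmaz (Lieutenant).
Novak, Sato and Sorensen all have date of promotion to current rank 18 Jul 1997, so the next rule applies.
Novak, Sato and Sorensen all have date of academy graduation Mar 11, 2008, so the next rule applies.
Among Novak, Sato and Sorensen, paramedic-certified before not paramedic-certified: Novak and Sato (paramedic-certified) before Sorensen (not paramedic-certified).
Among Novak and Sato, alphabetically by surname: Novak before Sato.
Among Ruiz, Saleh, Whitfield, Kapoor, Nakamura and Yilmaz, by date of promotion to current rank (earlier first): Ruiz (2 Jul 2012) before Saleh and Whitfield (13 Jun 2015) before Kapoor and Nakamura (12 Dec 2015) before Yilmaz (15 Apr 2018).
Saleh and Whitfield both have date of academy graduation Sep 16, 2023, so the next rule applies.
Saleh and Whitfield are each paramedic-certified, so the next rule applies.
Among Saleh and Whitfield, alphabetically by surname: Saleh before Whitfield.
Kapoor and Nakamura both have date of academy graduation Dec 19, 2002, so the next rule applies.
Kapoor and Nakamura are each not paramedic-certified, so the next rule applies.
Among Kapoor and Nakamura, alphabetically by surname: Kapoor before Nakamura.
Order: Novak, Sato, Sorensen, Ruiz, Saleh, Whitfield, Kapoor, Nakamura, Yilmaz.

Kapoor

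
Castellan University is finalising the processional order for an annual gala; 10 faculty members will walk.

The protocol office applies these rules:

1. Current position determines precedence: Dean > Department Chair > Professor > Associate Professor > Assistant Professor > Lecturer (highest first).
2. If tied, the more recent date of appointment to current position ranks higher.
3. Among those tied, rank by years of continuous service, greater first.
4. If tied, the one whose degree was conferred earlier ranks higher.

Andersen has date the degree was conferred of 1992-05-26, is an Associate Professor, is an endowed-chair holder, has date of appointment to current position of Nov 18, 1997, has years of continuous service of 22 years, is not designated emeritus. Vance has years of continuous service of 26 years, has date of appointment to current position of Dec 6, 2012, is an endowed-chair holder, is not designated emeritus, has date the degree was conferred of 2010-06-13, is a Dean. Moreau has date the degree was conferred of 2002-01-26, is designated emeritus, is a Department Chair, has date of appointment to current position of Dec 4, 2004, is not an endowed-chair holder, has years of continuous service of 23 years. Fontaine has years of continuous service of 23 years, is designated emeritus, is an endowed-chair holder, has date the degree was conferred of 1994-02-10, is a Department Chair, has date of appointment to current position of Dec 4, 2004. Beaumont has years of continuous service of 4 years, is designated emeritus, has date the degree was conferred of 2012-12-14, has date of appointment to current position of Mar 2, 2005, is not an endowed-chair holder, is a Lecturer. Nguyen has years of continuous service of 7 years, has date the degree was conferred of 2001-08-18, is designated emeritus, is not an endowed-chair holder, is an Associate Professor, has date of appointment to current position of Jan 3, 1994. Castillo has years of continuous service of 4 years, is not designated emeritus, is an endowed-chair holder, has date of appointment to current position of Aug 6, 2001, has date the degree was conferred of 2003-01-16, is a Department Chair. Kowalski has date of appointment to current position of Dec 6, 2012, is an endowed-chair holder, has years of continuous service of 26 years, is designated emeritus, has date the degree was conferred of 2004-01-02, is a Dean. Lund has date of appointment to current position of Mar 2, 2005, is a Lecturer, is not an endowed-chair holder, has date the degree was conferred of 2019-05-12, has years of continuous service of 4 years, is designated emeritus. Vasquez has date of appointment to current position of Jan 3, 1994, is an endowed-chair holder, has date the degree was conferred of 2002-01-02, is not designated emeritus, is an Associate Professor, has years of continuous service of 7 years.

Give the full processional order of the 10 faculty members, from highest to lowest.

By current position: Kowalski and Vance (Dean); then Fontaine, Moreau and Castillo (Department Chair); then Andersen, Nguyen and Vasquez (Associate Professor); then Beaumont and Lund (Lecturer).
Kowalski and Vance both have date of appointment to current position Dec 6, 2012, so the next rule applies.
Kowalski and Vance both have years of continuous service 26 years, so the next rule applies.
Among Kowalski and Vance, by date the degree was conferred (earlier first): Kowalski (2004-01-02) before Vance (2010-06-13).
Among Fontaine, Moreau and Castillo, by date of appointment to current position (later first): Fontaine and Moreau (Dec 4, 2004) before Castillo (Aug 6, 2001).
Fontaine and Moreau both have years of continuous service 23 years, so the next rule applies.
Among Fontaine and Moreau, by date the degree was conferred (earlier first): Fontaine (1994-02-10) before Moreau (2002-01-26).
Among Andersen, Nguyen and Vasquez, by date of appointment to current position (later first): Andersen (Nov 18, 1997) before Nguyen and Vasquez (Jan 3, 1994).
Nguyen and Vasquez both have years of continuous service 7 years, so the next rule applies.
Among Nguyen and Vasquez, by date the degree was conferred (earlier first): Nguyen (2001-08-18) before Vasquez (2002-01-02).
Beaumont and Lund both have date of appointment to current position Mar 2, 2005, so the next rule applies.
Beaumont and Lund both have years of continuous service 4 years, so the next rule applies.
Among Beaumont and Lund, by date the degree was conferred (earlier first): Beaumont (2012-12-14) before Lund (2019-05-12).
Full order: Kowalski, Vance, Fontaine, Moreau, Castillo, Andersen, Nguyen, Vasquez, Beaumont, Lund.

Kowalski, Vance, Fontaine, Moreau, Castillo, Andersen, Nguyen, Vasquez, Beaumont, Lund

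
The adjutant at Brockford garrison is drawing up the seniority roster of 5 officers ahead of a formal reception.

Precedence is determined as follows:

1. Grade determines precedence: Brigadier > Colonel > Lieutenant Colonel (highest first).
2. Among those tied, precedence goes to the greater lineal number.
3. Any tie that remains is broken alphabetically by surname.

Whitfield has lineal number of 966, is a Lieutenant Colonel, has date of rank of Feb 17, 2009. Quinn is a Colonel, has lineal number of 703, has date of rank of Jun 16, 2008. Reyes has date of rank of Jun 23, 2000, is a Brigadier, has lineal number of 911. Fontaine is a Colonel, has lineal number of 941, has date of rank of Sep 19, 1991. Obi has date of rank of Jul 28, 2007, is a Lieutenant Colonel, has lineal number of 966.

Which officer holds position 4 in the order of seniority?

By grade: Reyes (Brigadier); then Fontaine and Quinn (Colonel); then Obi and Whitfield (Lieutenant Colonel).
Among Fontaine and Quinn, by lineal number (higher first): Fontaine (941) before Quinn (703).
Obi and Whitfield both have lineal number 966, so the next rule applies.
Among Obi and Whitfield, alphabetically by surname: Obi before Whitfield.
Order: Reyes, Fontaine, Quinn, Obi, Whitfield.

Obi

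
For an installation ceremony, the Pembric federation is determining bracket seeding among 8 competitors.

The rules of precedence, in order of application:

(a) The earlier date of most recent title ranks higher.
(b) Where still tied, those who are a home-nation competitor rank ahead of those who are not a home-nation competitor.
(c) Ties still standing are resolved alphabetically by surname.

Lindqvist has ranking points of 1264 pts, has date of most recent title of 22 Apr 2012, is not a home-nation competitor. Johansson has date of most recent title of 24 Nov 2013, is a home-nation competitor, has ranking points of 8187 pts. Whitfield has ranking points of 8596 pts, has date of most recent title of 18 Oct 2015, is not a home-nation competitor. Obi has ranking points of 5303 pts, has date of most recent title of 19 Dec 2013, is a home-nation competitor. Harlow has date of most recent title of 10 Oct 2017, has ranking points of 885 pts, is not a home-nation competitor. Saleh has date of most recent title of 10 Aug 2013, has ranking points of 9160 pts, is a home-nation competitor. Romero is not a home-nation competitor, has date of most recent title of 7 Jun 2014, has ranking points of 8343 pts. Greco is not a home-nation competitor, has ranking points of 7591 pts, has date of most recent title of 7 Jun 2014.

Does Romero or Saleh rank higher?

Saleh

By date of most recent title (earlier first): Lindqvist (22 Apr 2012); then Saleh (10 Aug 2013); then Johansson (24 Nov 2013); then Obi (19 Dec 2013); then Greco and Romero (both 7 Jun 2014); then Whitfield (18 Oct 2015); then Harlow (10 Oct 2017).
Greco and Romero are each not a home-nation competitor, so the next rule applies.
Among Greco and Romero, alphabetically by surname: Greco before Romero.
So Saleh takes precedence.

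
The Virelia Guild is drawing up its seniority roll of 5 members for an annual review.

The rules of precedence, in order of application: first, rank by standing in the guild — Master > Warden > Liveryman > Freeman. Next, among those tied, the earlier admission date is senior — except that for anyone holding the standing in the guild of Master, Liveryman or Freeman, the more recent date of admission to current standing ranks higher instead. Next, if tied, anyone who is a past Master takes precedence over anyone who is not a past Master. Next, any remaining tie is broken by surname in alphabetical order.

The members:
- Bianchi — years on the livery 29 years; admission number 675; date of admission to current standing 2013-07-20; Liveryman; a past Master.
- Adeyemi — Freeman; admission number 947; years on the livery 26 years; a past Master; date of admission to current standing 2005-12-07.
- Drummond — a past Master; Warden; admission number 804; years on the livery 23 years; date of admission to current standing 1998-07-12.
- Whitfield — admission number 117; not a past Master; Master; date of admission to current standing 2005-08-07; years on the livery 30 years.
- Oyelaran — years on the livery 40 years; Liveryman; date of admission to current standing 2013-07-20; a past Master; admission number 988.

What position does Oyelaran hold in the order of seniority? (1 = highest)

By standing in the guild: Whitfield (Master); then Drummond (Warden); then Bianchi and Oyelaran (Liveryman); then Adeyemi (Freeman).
Bianchi and Oyelaran both have date of admission to current standing 2013-07-20, so the next rule applies.
Bianchi and Oyelaran are each a past Master, so the next rule applies.
Among Bianchi and Oyelaran, alphabetically by surname: Bianchi before Oyelaran.
Order: Whitfield, Drummond, Bianchi, Oyelaran, Adeyemi. So position 4.

4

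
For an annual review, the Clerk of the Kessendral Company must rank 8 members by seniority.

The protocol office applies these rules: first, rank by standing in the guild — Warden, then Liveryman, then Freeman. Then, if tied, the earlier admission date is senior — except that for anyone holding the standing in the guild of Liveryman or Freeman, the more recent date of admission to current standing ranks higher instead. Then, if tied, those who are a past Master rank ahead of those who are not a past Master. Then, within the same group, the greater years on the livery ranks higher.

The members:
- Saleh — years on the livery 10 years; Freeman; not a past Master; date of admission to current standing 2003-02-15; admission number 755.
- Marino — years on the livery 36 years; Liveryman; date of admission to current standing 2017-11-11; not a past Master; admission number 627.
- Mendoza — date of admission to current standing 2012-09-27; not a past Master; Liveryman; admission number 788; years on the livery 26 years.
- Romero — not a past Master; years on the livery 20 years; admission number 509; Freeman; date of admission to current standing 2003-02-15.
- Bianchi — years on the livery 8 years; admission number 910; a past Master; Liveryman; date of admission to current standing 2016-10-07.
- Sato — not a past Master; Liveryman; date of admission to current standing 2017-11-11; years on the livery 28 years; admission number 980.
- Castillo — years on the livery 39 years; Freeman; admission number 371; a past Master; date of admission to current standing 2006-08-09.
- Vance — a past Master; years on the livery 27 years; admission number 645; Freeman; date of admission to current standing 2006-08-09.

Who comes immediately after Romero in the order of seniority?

By standing in the guild: Marino, Sato, Bianchi and Mendoza (Liveryman); then Castillo, Vance, Romero and Saleh (Freeman).
Among Marino, Sato, Bianchi and Mendoza, by date of admission to current standing (later first) (reversed rule for this group): Marino and Sato (2017-11-11) before Bianchi (2016-10-07) before Mendoza (2012-09-27).
Marino and Sato are each not a past Master, so the next rule applies.
Among Marino and Sato, by years on the livery (higher first): Marino (36 years) before Sato (28 years).
Among Castillo, Vance, Romero and Saleh, by date of admission to current standing (later first) (reversed rule for this group): Castillo and Vance (2006-08-09) before Romero and Saleh (2003-02-15).
Castillo and Vance are each a past Master, so the next rule applies.
Among Castillo and Vance, by years on the livery (higher first): Castillo (39 years) before Vance (27 years).
Romero and Saleh are each not a past Master, so the next rule applies.
Among Romero and Saleh, by years on the livery (higher first): Romero (20 years) before Saleh (10 years).
Order: Marino, Sato, Bianchi, Mendoza, Castillo, Vance, Romero, Saleh.

Saleh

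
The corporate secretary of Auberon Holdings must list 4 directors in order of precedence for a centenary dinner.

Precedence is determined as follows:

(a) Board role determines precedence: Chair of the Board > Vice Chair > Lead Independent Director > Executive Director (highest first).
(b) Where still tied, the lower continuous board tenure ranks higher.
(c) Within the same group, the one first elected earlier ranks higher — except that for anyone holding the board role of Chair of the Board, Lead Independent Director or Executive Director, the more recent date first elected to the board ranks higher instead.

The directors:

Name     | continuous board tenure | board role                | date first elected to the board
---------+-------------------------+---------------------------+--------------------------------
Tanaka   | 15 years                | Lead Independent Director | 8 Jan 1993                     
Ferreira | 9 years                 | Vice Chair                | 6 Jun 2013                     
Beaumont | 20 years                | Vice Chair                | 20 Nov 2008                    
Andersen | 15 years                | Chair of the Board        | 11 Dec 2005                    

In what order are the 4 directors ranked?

By board role: Andersen (Chair of the Board); then Ferreira and Beaumont (Vice Chair); then Tanaka (Lead Independent Director).
Among Ferreira and Beaumont, by continuous board tenure (lower first): Ferreira (9 years) before Beaumont (20 years).
Full order: Andersen, Ferreira, Beaumont, Tanaka.

Andersen, Ferreira, Beaumont, Tanaka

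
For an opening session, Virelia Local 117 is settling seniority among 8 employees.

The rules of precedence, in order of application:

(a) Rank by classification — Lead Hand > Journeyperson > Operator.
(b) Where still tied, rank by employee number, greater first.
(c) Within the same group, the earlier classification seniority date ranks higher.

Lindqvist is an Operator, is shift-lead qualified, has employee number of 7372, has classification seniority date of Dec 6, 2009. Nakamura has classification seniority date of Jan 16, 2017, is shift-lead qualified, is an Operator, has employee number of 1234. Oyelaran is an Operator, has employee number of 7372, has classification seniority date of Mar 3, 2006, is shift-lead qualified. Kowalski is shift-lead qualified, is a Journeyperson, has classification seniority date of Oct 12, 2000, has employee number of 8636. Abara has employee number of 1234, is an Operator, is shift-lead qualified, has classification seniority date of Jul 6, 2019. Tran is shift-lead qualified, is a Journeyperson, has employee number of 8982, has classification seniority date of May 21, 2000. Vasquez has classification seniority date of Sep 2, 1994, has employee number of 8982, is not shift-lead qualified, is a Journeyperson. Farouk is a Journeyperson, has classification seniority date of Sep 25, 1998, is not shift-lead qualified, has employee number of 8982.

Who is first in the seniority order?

Vasquez

By classification: Vasquez, Farouk, Tran and Kowalski (Journeyperson); then Oyelaran, Lindqvist, Nakamura and Abara (Operator).
Among Vasquez, Farouk, Tran and Kowalski, by employee number (higher first): Vasquez, Farouk and Tran (8982) before Kowalski (8636).
Among Vasquez, Farouk and Tran, by classification seniority date (earlier first): Vasquez (Sep 2, 1994) before Farouk (Sep 25, 1998) before Tran (May 21, 2000).
Among Oyelaran, Lindqvist, Nakamura and Abara, by employee number (higher first): Oyelaran and Lindqvist (7372) before Nakamura and Abara (1234).
Among Oyelaran and Lindqvist, by classification seniority date (earlier first): Oyelaran (Mar 3, 2006) before Lindqvist (Dec 6, 2009).
Among Nakamura and Abara, by classification seniority date (earlier first): Nakamura (Jan 16, 2017) before Abara (Jul 6, 2019).
Order: Vasquez, Farouk, Tran, Kowalski, Oyelaran, Lindqvist, Nakamura, Abara.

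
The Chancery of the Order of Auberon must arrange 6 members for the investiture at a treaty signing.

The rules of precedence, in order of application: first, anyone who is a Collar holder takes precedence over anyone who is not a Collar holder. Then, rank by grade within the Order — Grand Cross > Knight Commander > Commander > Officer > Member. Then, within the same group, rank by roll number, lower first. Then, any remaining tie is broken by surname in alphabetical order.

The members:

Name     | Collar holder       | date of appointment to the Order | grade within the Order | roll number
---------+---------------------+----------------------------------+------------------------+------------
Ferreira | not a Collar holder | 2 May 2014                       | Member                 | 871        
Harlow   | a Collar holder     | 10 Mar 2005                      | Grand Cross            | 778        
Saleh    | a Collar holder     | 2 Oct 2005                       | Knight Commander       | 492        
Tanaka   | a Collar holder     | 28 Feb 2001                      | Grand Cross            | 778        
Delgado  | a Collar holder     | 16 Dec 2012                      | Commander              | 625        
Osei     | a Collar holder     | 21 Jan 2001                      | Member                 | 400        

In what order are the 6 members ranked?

Harlow, Tanaka, Saleh, Delgado, Osei, Ferreira

By the first rule: Harlow, Tanaka, Saleh, Delgado and Osei (each a Collar holder); then Ferreira (not a Collar holder).
Among Harlow, Tanaka, Saleh, Delgado and Osei, by grade within the Order: Harlow and Tanaka (Grand Cross) before Saleh (Knight Commander) before Delgado (Commander) before Osei (Member).
Harlow and Tanaka both have roll number 778, so the next rule applies.
Among Harlow and Tanaka, alphabetically by surname: Harlow before Tanaka.
Full order: Harlow, Tanaka, Saleh, Delgado, Osei, Ferreira.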